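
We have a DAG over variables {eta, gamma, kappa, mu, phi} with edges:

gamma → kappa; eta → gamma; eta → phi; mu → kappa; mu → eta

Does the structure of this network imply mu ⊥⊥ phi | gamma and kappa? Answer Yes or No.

No — mu and phi are not d-separated given {gamma, kappa}.

There are 2 undirected paths between mu and phi; checking each against the conditioning set {gamma, kappa}:
Path 1: mu → eta → phi
  eta is a chain and eta is not conditioned on — no node blocks this path, so it is active.
Path 2: mu → kappa ← gamma ← eta → phi
  gamma is a chain here and gamma is conditioned on, so the path is blocked at gamma.
Because an active path exists, mu and phi are not d-separated.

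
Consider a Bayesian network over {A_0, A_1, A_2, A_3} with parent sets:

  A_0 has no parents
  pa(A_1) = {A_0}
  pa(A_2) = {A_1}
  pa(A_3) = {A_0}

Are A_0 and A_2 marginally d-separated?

There is one path between A_0 and A_2:
Path 1: A_0 → A_1 → A_2
  A_1 is a chain and A_1 is not conditioned on — no node blocks this path, so it is active.
At least one path is unblocked, so d-separation fails.

No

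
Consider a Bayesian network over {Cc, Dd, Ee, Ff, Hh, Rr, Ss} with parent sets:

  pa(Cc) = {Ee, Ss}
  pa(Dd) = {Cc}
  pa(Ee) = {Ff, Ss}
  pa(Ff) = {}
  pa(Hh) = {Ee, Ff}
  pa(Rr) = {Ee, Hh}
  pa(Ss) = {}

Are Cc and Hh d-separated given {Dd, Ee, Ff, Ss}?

Enumerating the 6 paths from Cc to Hh and testing each for blocking by {Dd, Ee, Ff, Ss}:
Path 1: Cc ← Ee ← Ff → Hh
  Ee is a chain here and Ee is conditioned on, so the path is blocked at Ee.
Path 2: Cc ← Ee → Hh
  Ee is a fork here and Ee is conditioned on, so the path is blocked at Ee.
Path 3: Cc ← Ee → Rr ← Hh
  Ee is a fork here and Ee is conditioned on, so the path is blocked at Ee.
Path 4: Cc ← Ss → Ee ← Ff → Hh
  Ss is a fork here and Ss is conditioned on, so the path is blocked at Ss.
Path 5: Cc ← Ss → Ee → Hh
  Ss is a fork here and Ss is conditioned on, so the path is blocked at Ss.
Path 6: Cc ← Ss → Ee → Rr ← Hh
  Ss is a fork here and Ss is conditioned on, so the path is blocked at Ss.
All paths are blocked; Cc ⊥ Hh | {Dd, Ee, Ff, Ss} holds.

Yes — Cc and Hh are d-separated given {Dd, Ee, Ff, Ss}.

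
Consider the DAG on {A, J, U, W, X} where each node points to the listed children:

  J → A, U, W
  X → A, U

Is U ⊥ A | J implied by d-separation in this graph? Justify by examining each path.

No — U and A are not d-separated given {J}.

Enumerating the 2 paths from U to A and testing each for blocking by {J}:
Path 1: U ← J → A
  J is a fork here and J is conditioned on, so the path is blocked at J.
Path 2: U ← X → A
  X is a fork and X is not conditioned on — no node blocks this path, so it is active.
Because an active path exists, U and A are not d-separated.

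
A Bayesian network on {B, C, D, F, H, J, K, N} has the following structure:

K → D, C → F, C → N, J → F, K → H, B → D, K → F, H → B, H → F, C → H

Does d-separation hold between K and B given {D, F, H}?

No

4 paths connect K and B; each must be blocked for d-separation to hold:
Path 1: K → D ← B
  D is a collider and D is conditioned on, which opens it — no node blocks this path, so it is active.
Path 2: K → H → B
  H is a chain here and H is conditioned on, so the path is blocked at H.
Path 3: K → F ← C → H → B
  H is a chain here and H is conditioned on, so the path is blocked at H.
Path 4: K → F ← H → B
  H is a fork here and H is conditioned on, so the path is blocked at H.
At least one path is unblocked, so d-separation fails.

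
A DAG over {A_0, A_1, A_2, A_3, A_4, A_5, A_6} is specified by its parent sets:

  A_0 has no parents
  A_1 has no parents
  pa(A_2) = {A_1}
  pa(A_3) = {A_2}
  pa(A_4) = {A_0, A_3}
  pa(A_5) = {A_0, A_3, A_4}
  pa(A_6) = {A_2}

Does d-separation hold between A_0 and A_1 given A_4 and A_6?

4 paths connect A_0 and A_1; each must be blocked for d-separation to hold:
  1. A_0 → A_5 ← A_4 ← A_3 ← A_2 ← A_1 — A_5:collider[blocks]; A_4:chain[blocks]; A_3:chain[open]; A_2:chain[open] ⇒ blocked
  2. A_0 → A_5 ← A_3 ← A_2 ← A_1 — A_5:collider[blocks]; A_3:chain[open]; A_2:chain[open] ⇒ blocked
  3. A_0 → A_4 → A_5 ← A_3 ← A_2 ← A_1 — A_4:chain[blocks]; A_5:collider[blocks]; A_3:chain[open]; A_2:chain[open] ⇒ blocked
  4. A_0 → A_4 ← A_3 ← A_2 ← A_1 — A_4:collider[open]; A_3:chain[open]; A_2:chain[open] ⇒ active
Because an active path exists, A_0 and A_1 are not d-separated.

No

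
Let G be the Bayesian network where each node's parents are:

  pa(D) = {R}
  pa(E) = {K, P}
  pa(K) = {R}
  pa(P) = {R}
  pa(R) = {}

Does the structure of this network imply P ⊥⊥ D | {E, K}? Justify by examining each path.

There are 2 undirected paths between P and D; checking each against the conditioning set {E, K}:
Path 1: P → E ← K ← R → D
  K is a chain here and K is conditioned on, so the path is blocked at K.
Path 2: P ← R → D
  R is a fork and R is not conditioned on — no node blocks this path, so it is active.
At least one path is unblocked, so d-separation fails.

No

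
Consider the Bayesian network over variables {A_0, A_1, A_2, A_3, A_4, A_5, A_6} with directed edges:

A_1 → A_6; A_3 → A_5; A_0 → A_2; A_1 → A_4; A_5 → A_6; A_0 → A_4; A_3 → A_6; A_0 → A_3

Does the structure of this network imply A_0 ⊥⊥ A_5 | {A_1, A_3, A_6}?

We examine all 4 paths between A_0 and A_5:
Path 1: A_0 → A_4 ← A_1 → A_6 ← A_5
  A_4 is a collider here and neither A_4 nor any of its descendants is conditioned on, so the collider stays closed — the path is blocked at A_4.
Path 2: A_0 → A_4 ← A_1 → A_6 ← A_3 → A_5
  A_4 is a collider here and neither A_4 nor any of its descendants is conditioned on, so the collider stays closed — the path is blocked at A_4.
Path 3: A_0 → A_3 → A_5
  A_3 is a chain here and A_3 is conditioned on, so the path is blocked at A_3.
Path 4: A_0 → A_3 → A_6 ← A_5
  A_3 is a chain here and A_3 is conditioned on, so the path is blocked at A_3.
All paths are blocked; A_0 ⊥ A_5 | {A_1, A_3, A_6} holds.

Yes — A_0 and A_5 are d-separated given {A_1, A_3, A_6}.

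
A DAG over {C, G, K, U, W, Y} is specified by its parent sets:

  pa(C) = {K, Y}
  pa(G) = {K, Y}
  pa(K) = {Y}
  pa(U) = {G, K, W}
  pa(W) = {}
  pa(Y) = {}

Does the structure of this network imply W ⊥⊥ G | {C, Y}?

Yes — W and G are d-separated given {C, Y}.

Enumerating the 4 paths from W to G and testing each for blocking by {C, Y}:
  1. W → U ← K → C ← Y → G — U:collider[blocks]; K:fork[open]; C:collider[open]; Y:fork[blocks] ⇒ blocked
  2. W → U ← K ← Y → G — U:collider[blocks]; K:chain[open]; Y:fork[blocks] ⇒ blocked
  3. W → U ← K → G — U:collider[blocks]; K:fork[open] ⇒ blocked
  4. W → U ← G — U:collider[blocks] ⇒ blocked
All paths are blocked; W ⊥ G | {C, Y} holds.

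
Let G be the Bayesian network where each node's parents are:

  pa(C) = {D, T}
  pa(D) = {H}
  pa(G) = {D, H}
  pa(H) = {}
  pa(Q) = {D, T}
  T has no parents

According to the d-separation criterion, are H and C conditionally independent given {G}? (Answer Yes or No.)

No

Enumerating the 4 paths from H to C and testing each for blocking by {G}:
  1. H → D → Q ← T → C — D:chain[open]; Q:collider[blocks]; T:fork[open] ⇒ blocked
  2. H → D → C — D:chain[open] ⇒ active
  3. H → G ← D → Q ← T → C — G:collider[open]; D:fork[open]; Q:collider[blocks]; T:fork[open] ⇒ blocked
  4. H → G ← D → C — G:collider[open]; D:fork[open] ⇒ active
At least one path is unblocked, so d-separation fails.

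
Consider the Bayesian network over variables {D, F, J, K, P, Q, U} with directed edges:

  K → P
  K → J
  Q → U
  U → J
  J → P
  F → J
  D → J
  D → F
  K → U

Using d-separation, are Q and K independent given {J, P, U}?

Enumerating the 3 paths from Q to K and testing each for blocking by {J, P, U}:
  1. Q → U ← K — U:collider[open] ⇒ active
  2. Q → U → J ← K — U:chain[blocks]; J:collider[open] ⇒ blocked
  3. Q → U → J → P ← K — U:chain[blocks]; J:chain[blocks]; P:collider[open] ⇒ blocked
Because an active path exists, Q and K are not d-separated.

No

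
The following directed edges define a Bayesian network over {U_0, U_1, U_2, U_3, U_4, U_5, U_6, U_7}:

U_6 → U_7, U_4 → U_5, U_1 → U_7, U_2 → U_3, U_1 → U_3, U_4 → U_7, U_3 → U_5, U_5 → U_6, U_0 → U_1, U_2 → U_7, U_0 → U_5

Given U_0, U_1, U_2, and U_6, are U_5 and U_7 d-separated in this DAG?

Enumerating the 6 paths from U_5 to U_7 and testing each for blocking by {U_0, U_1, U_2, U_6}:
Path 1: U_5 ← U_0 → U_1 → U_3 ← U_2 → U_7
  U_0 is a fork here and U_0 is conditioned on, so the path is blocked at U_0.
Path 2: U_5 ← U_0 → U_1 → U_7
  U_0 is a fork here and U_0 is conditioned on, so the path is blocked at U_0.
Path 3: U_5 ← U_3 ← U_1 → U_7
  U_1 is a fork here and U_1 is conditioned on, so the path is blocked at U_1.
Path 4: U_5 ← U_3 ← U_2 → U_7
  U_2 is a fork here and U_2 is conditioned on, so the path is blocked at U_2.
Path 5: U_5 → U_6 → U_7
  U_6 is a chain here and U_6 is conditioned on, so the path is blocked at U_6.
Path 6: U_5 ← U_4 → U_7
  U_4 is a fork and U_4 is not conditioned on — no node blocks this path, so it is active.
Since the path U_5 ← U_4 → U_7 is active, U_5 and U_7 are not d-separated given {U_0, U_1, U_2, U_6}.

No — U_5 and U_7 are not d-separated given {U_0, U_1, U_2, U_6}.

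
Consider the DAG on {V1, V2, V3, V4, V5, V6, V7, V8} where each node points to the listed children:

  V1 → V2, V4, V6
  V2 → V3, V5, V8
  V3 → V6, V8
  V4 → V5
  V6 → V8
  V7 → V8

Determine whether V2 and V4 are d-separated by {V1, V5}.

We examine all 6 paths between V2 and V4:
  1. V2 → V8 ← V3 → V6 ← V1 → V4 — V8:collider[blocks]; V3:fork[open]; V6:collider[blocks]; V1:fork[blocks] ⇒ blocked
  2. V2 → V8 ← V6 ← V1 → V4 — V8:collider[blocks]; V6:chain[open]; V1:fork[blocks] ⇒ blocked
  3. V2 → V5 ← V4 — V5:collider[open] ⇒ active
  4. V2 → V3 → V8 ← V6 ← V1 → V4 — V3:chain[open]; V8:collider[blocks]; V6:chain[open]; V1:fork[blocks] ⇒ blocked
  5. V2 → V3 → V6 ← V1 → V4 — V3:chain[open]; V6:collider[blocks]; V1:fork[blocks] ⇒ blocked
  6. V2 ← V1 → V4 — V1:fork[blocks] ⇒ blocked
At least one path is unblocked, so d-separation fails.

No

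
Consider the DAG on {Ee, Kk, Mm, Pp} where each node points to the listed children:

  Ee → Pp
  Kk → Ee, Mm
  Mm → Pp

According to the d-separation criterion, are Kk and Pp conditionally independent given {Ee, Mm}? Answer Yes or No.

There are 2 undirected paths between Kk and Pp; checking each against the conditioning set {Ee, Mm}:
Path 1: Kk → Ee → Pp
  Ee is a chain here and Ee is conditioned on, so the path is blocked at Ee.
Path 2: Kk → Mm → Pp
  Mm is a chain here and Mm is conditioned on, so the path is blocked at Mm.
All paths are blocked; Kk ⊥ Pp | {Ee, Mm} holds.

Yes — Kk and Pp are d-separated given {Ee, Mm}.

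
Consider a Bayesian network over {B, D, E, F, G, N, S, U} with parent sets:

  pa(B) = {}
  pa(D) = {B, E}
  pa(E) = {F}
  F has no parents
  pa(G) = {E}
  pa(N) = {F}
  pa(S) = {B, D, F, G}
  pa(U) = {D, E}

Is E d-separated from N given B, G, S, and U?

No

Enumerating the 6 paths from E to N and testing each for blocking by {B, G, S, U}:
Path 1: E ← F → N
  F is a fork and F is not conditioned on — no node blocks this path, so it is active.
Path 2: E → G → S ← F → N
  G is a chain here and G is conditioned on, so the path is blocked at G.
Path 3: E → U ← D → S ← F → N
  U is a collider and U is conditioned on, which opens it; D is a fork and D is not conditioned on; S is a collider and S is conditioned on, which opens it; F is a fork and F is not conditioned on — no node blocks this path, so it is active.
Path 4: E → U ← D ← B → S ← F → N
  B is a fork here and B is conditioned on, so the path is blocked at B.
Path 5: E → D → S ← F → N
  D is a chain and D is not conditioned on; S is a collider and S is conditioned on, which opens it; F is a fork and F is not conditioned on — no node blocks this path, so it is active.
Path 6: E → D ← B → S ← F → N
  B is a fork here and B is conditioned on, so the path is blocked at B.
Since the path E ← F → N is active, E and N are not d-separated given {B, G, S, U}.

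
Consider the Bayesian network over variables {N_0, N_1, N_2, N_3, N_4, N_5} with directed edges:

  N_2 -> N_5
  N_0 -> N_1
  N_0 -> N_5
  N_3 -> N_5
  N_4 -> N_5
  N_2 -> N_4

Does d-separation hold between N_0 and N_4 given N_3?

Yes

There are 2 undirected paths between N_0 and N_4; checking each against the conditioning set {N_3}:
Path 1: N_0 → N_5 ← N_2 → N_4
  N_5 is a collider here and neither N_5 nor any of its descendants is conditioned on, so the collider stays closed — the path is blocked at N_5.
Path 2: N_0 → N_5 ← N_4
  N_5 is a collider here and neither N_5 nor any of its descendants is conditioned on, so the collider stays closed — the path is blocked at N_5.
All paths are blocked; N_0 ⊥ N_4 | {N_3} holds.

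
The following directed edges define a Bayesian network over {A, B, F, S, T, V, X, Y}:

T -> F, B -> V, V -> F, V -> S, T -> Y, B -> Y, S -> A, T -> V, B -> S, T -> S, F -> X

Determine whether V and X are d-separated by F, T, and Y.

Yes

We examine all 6 paths between V and X:
  1. V ← B → Y ← T → F → X — B:fork[open]; Y:collider[open]; T:fork[blocks]; F:chain[blocks] ⇒ blocked
  2. V ← B → S ← T → F → X — B:fork[open]; S:collider[blocks]; T:fork[blocks]; F:chain[blocks] ⇒ blocked
  3. V ← T → F → X — T:fork[blocks]; F:chain[blocks] ⇒ blocked
  4. V → S ← B → Y ← T → F → X — S:collider[blocks]; B:fork[open]; Y:collider[open]; T:fork[blocks]; F:chain[blocks] ⇒ blocked
  5. V → S ← T → F → X — S:collider[blocks]; T:fork[blocks]; F:chain[blocks] ⇒ blocked
  6. V → F → X — F:chain[blocks] ⇒ blocked
Since every path is blocked, d-separation holds.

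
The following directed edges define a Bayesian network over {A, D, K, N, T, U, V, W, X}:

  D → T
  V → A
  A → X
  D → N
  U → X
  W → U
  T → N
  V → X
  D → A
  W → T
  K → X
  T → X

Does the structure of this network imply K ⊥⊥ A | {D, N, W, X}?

Enumerating the 6 paths from K to A and testing each for blocking by {D, N, W, X}:
Path 1: K → X ← A
  X is a collider and X is conditioned on, which opens it — no node blocks this path, so it is active.
Path 2: K → X ← T ← D → A
  D is a fork here and D is conditioned on, so the path is blocked at D.
Path 3: K → X ← T → N ← D → A
  D is a fork here and D is conditioned on, so the path is blocked at D.
Path 4: K → X ← V → A
  X is a collider and X is conditioned on, which opens it; V is a fork and V is not conditioned on — no node blocks this path, so it is active.
Path 5: K → X ← U ← W → T ← D → A
  W is a fork here and W is conditioned on, so the path is blocked at W.
Path 6: K → X ← U ← W → T → N ← D → A
  W is a fork here and W is conditioned on, so the path is blocked at W.
Because an active path exists, K and A are not d-separated.

No — K and A are not d-separated given {D, N, W, X}.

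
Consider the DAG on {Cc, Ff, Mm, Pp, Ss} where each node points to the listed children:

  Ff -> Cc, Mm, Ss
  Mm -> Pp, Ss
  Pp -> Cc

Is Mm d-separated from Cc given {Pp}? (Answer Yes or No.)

We examine all 3 paths between Mm and Cc:
  1. Mm ← Ff → Cc — Ff:fork[open] ⇒ active
  2. Mm → Ss ← Ff → Cc — Ss:collider[blocks]; Ff:fork[open] ⇒ blocked
  3. Mm → Pp → Cc — Pp:chain[blocks] ⇒ blocked
At least one path is unblocked, so d-separation fails.

No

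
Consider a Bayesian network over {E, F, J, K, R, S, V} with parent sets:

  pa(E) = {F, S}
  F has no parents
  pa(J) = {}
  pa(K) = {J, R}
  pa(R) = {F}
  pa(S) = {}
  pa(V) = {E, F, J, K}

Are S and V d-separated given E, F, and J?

Yes

4 paths connect S and V; each must be blocked for d-separation to hold:
Path 1: S → E ← F → V
  F is a fork here and F is conditioned on, so the path is blocked at F.
Path 2: S → E ← F → R → K → V
  F is a fork here and F is conditioned on, so the path is blocked at F.
Path 3: S → E ← F → R → K ← J → V
  F is a fork here and F is conditioned on, so the path is blocked at F.
Path 4: S → E → V
  E is a chain here and E is conditioned on, so the path is blocked at E.
All paths are blocked; S ⊥ V | {E, F, J} holds.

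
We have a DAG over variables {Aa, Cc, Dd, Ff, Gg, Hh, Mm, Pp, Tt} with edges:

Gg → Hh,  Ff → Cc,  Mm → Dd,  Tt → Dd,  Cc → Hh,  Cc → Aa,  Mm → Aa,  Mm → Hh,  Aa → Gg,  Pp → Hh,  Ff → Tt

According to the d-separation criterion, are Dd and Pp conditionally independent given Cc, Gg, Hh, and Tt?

No

6 paths connect Dd and Pp; each must be blocked for d-separation to hold:
Path 1: Dd ← Tt ← Ff → Cc → Hh ← Pp
  Tt is a chain here and Tt is conditioned on, so the path is blocked at Tt.
Path 2: Dd ← Tt ← Ff → Cc → Aa → Gg → Hh ← Pp
  Tt is a chain here and Tt is conditioned on, so the path is blocked at Tt.
Path 3: Dd ← Tt ← Ff → Cc → Aa ← Mm → Hh ← Pp
  Tt is a chain here and Tt is conditioned on, so the path is blocked at Tt.
Path 4: Dd ← Mm → Hh ← Pp
  Mm is a fork and Mm is not conditioned on; Hh is a collider and Hh is conditioned on, which opens it — no node blocks this path, so it is active.
Path 5: Dd ← Mm → Aa → Gg → Hh ← Pp
  Gg is a chain here and Gg is conditioned on, so the path is blocked at Gg.
Path 6: Dd ← Mm → Aa ← Cc → Hh ← Pp
  Cc is a fork here and Cc is conditioned on, so the path is blocked at Cc.
Since the path Dd ← Mm → Hh ← Pp is active, Dd and Pp are not d-separated given {Cc, Gg, Hh, Tt}.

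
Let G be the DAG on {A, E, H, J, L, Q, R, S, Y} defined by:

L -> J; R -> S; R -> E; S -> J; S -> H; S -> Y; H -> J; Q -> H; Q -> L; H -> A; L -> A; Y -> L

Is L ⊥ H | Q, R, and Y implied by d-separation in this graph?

Yes

6 paths connect L and H; each must be blocked for d-separation to hold:
  1. L ← Y ← S → J ← H — Y:chain[blocks]; S:fork[open]; J:collider[blocks] ⇒ blocked
  2. L ← Y ← S → H — Y:chain[blocks]; S:fork[open] ⇒ blocked
  3. L → J ← H — J:collider[blocks] ⇒ blocked
  4. L → J ← S → H — J:collider[blocks]; S:fork[open] ⇒ blocked
  5. L → A ← H — A:collider[blocks] ⇒ blocked
  6. L ← Q → H — Q:fork[blocks] ⇒ blocked
All paths are blocked; L ⊥ H | {Q, R, Y} holds.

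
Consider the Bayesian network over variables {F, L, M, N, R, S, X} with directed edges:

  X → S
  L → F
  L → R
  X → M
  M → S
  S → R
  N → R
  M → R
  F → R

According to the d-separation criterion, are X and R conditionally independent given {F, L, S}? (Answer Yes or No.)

Enumerating the 4 paths from X to R and testing each for blocking by {F, L, S}:
Path 1: X → M → R
  M is a chain and M is not conditioned on — no node blocks this path, so it is active.
Path 2: X → M → S → R
  S is a chain here and S is conditioned on, so the path is blocked at S.
Path 3: X → S ← M → R
  S is a collider and S is conditioned on, which opens it; M is a fork and M is not conditioned on — no node blocks this path, so it is active.
Path 4: X → S → R
  S is a chain here and S is conditioned on, so the path is blocked at S.
Since the path X → M → R is active, X and R are not d-separated given {F, L, S}.

No — X and R are not d-separated given {F, L, S}.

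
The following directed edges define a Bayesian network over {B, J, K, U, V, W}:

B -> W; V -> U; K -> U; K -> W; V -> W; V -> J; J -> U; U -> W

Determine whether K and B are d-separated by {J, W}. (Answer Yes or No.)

4 paths connect K and B; each must be blocked for d-separation to hold:
Path 1: K → U ← J ← V → W ← B
  J is a chain here and J is conditioned on, so the path is blocked at J.
Path 2: K → U ← V → W ← B
  U is a collider and its descendant W is conditioned on, which opens it; V is a fork and V is not conditioned on; W is a collider and W is conditioned on, which opens it — no node blocks this path, so it is active.
Path 3: K → U → W ← B
  U is a chain and U is not conditioned on; W is a collider and W is conditioned on, which opens it — no node blocks this path, so it is active.
Path 4: K → W ← B
  W is a collider and W is conditioned on, which opens it — no node blocks this path, so it is active.
Since the path K → U ← V → W ← B is active, K and B are not d-separated given {J, W}.

No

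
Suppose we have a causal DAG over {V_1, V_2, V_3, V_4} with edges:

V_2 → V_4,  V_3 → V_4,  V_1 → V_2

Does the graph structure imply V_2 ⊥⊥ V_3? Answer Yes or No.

The only undirected path from V_2 to V_3 is:
  1. V_2 → V_4 ← V_3 — V_4:collider[blocks] ⇒ blocked
Since every path is blocked, d-separation holds.

Yes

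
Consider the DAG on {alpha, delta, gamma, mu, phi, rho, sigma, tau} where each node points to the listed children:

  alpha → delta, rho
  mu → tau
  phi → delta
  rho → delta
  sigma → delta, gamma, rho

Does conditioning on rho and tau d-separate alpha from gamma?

No

Enumerating the 4 paths from alpha to gamma and testing each for blocking by {rho, tau}:
Path 1: alpha → rho → delta ← sigma → gamma
  rho is a chain here and rho is conditioned on, so the path is blocked at rho.
Path 2: alpha → rho ← sigma → gamma
  rho is a collider and rho is conditioned on, which opens it; sigma is a fork and sigma is not conditioned on — no node blocks this path, so it is active.
Path 3: alpha → delta ← rho ← sigma → gamma
  delta is a collider here and neither delta nor any of its descendants is conditioned on, so the collider stays closed — the path is blocked at delta.
Path 4: alpha → delta ← sigma → gamma
  delta is a collider here and neither delta nor any of its descendants is conditioned on, so the collider stays closed — the path is blocked at delta.
Since the path alpha → rho ← sigma → gamma is active, alpha and gamma are not d-separated given {rho, tau}.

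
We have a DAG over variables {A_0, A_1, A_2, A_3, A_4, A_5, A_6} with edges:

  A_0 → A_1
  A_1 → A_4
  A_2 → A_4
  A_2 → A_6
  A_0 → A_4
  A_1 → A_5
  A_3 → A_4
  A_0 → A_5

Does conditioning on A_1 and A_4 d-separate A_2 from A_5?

No

Enumerating the 4 paths from A_2 to A_5 and testing each for blocking by {A_1, A_4}:
Path 1: A_2 → A_4 ← A_0 → A_5
  A_4 is a collider and A_4 is conditioned on, which opens it; A_0 is a fork and A_0 is not conditioned on — no node blocks this path, so it is active.
Path 2: A_2 → A_4 ← A_0 → A_1 → A_5
  A_1 is a chain here and A_1 is conditioned on, so the path is blocked at A_1.
Path 3: A_2 → A_4 ← A_1 → A_5
  A_1 is a fork here and A_1 is conditioned on, so the path is blocked at A_1.
Path 4: A_2 → A_4 ← A_1 ← A_0 → A_5
  A_1 is a chain here and A_1 is conditioned on, so the path is blocked at A_1.
Because an active path exists, A_2 and A_5 are not d-separated.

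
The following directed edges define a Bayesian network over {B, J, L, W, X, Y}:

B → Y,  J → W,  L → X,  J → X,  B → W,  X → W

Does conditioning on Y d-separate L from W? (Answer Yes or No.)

No — L and W are not d-separated given {Y}.

We examine all 2 paths between L and W:
Path 1: L → X → W
  X is a chain and X is not conditioned on — no node blocks this path, so it is active.
Path 2: L → X ← J → W
  X is a collider here and neither X nor any of its descendants is conditioned on, so the collider stays closed — the path is blocked at X.
Since the path L → X → W is active, L and W are not d-separated given {Y}.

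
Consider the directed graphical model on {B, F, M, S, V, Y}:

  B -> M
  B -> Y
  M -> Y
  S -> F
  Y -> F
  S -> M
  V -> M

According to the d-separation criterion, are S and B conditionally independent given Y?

No — S and B are not d-separated given {Y}.

There are 4 undirected paths between S and B; checking each against the conditioning set {Y}:
Path 1: S → F ← Y ← B
  F is a collider here and neither F nor any of its descendants is conditioned on, so the collider stays closed — the path is blocked at F.
Path 2: S → F ← Y ← M ← B
  F is a collider here and neither F nor any of its descendants is conditioned on, so the collider stays closed — the path is blocked at F.
Path 3: S → M ← B
  M is a collider and its descendant Y is conditioned on, which opens it — no node blocks this path, so it is active.
Path 4: S → M → Y ← B
  M is a chain and M is not conditioned on; Y is a collider and Y is conditioned on, which opens it — no node blocks this path, so it is active.
At least one path is unblocked, so d-separation fails.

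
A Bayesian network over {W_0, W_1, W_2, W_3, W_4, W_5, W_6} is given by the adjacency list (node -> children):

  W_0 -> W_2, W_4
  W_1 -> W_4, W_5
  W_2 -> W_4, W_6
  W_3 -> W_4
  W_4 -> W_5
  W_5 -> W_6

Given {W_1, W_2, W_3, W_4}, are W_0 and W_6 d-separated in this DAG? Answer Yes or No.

Yes

We examine all 6 paths between W_0 and W_6:
Path 1: W_0 → W_4 → W_5 → W_6
  W_4 is a chain here and W_4 is conditioned on, so the path is blocked at W_4.
Path 2: W_0 → W_4 ← W_2 → W_6
  W_2 is a fork here and W_2 is conditioned on, so the path is blocked at W_2.
Path 3: W_0 → W_4 ← W_1 → W_5 → W_6
  W_1 is a fork here and W_1 is conditioned on, so the path is blocked at W_1.
Path 4: W_0 → W_2 → W_4 → W_5 → W_6
  W_2 is a chain here and W_2 is conditioned on, so the path is blocked at W_2.
Path 5: W_0 → W_2 → W_4 ← W_1 → W_5 → W_6
  W_2 is a chain here and W_2 is conditioned on, so the path is blocked at W_2.
Path 6: W_0 → W_2 → W_6
  W_2 is a chain here and W_2 is conditioned on, so the path is blocked at W_2.
Every path is blocked, so W_0 and W_6 are d-separated given {W_1, W_2, W_3, W_4}.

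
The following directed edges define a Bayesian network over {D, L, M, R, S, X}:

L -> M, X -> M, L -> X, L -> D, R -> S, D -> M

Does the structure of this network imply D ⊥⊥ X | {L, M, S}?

No — D and X are not d-separated given {L, M, S}.

There are 4 undirected paths between D and X; checking each against the conditioning set {L, M, S}:
Path 1: D ← L → X
  L is a fork here and L is conditioned on, so the path is blocked at L.
Path 2: D ← L → M ← X
  L is a fork here and L is conditioned on, so the path is blocked at L.
Path 3: D → M ← L → X
  L is a fork here and L is conditioned on, so the path is blocked at L.
Path 4: D → M ← X
  M is a collider and M is conditioned on, which opens it — no node blocks this path, so it is active.
At least one path is unblocked, so d-separation fails.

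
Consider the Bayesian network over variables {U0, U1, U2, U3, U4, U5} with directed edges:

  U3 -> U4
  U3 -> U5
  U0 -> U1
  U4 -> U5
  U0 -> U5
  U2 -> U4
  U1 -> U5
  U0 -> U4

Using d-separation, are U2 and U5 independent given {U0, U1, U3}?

No

Enumerating the 4 paths from U2 to U5 and testing each for blocking by {U0, U1, U3}:
Path 1: U2 → U4 → U5
  U4 is a chain and U4 is not conditioned on — no node blocks this path, so it is active.
Path 2: U2 → U4 ← U0 → U5
  U4 is a collider here and neither U4 nor any of its descendants is conditioned on, so the collider stays closed — the path is blocked at U4.
Path 3: U2 → U4 ← U0 → U1 → U5
  U4 is a collider here and neither U4 nor any of its descendants is conditioned on, so the collider stays closed — the path is blocked at U4.
Path 4: U2 → U4 ← U3 → U5
  U4 is a collider here and neither U4 nor any of its descendants is conditioned on, so the collider stays closed — the path is blocked at U4.
At least one path is unblocked, so d-separation fails.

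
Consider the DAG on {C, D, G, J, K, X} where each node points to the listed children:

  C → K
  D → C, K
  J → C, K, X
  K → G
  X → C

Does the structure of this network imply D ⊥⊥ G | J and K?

We examine all 4 paths between D and G:
Path 1: D → K → G
  K is a chain here and K is conditioned on, so the path is blocked at K.
Path 2: D → C → K → G
  K is a chain here and K is conditioned on, so the path is blocked at K.
Path 3: D → C ← J → K → G
  J is a fork here and J is conditioned on, so the path is blocked at J.
Path 4: D → C ← X ← J → K → G
  J is a fork here and J is conditioned on, so the path is blocked at J.
Since every path is blocked, d-separation holds.

Yes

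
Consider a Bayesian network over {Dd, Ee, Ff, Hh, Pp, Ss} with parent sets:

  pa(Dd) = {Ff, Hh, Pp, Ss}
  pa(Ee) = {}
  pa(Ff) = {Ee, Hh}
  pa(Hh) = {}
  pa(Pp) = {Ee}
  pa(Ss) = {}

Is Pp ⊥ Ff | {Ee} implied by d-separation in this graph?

Yes — Pp and Ff are d-separated given {Ee}.

Enumerating the 3 paths from Pp to Ff and testing each for blocking by {Ee}:
Path 1: Pp ← Ee → Ff
  Ee is a fork here and Ee is conditioned on, so the path is blocked at Ee.
Path 2: Pp → Dd ← Ff
  Dd is a collider here and neither Dd nor any of its descendants is conditioned on, so the collider stays closed — the path is blocked at Dd.
Path 3: Pp → Dd ← Hh → Ff
  Dd is a collider here and neither Dd nor any of its descendants is conditioned on, so the collider stays closed — the path is blocked at Dd.
Since every path is blocked, d-separation holds.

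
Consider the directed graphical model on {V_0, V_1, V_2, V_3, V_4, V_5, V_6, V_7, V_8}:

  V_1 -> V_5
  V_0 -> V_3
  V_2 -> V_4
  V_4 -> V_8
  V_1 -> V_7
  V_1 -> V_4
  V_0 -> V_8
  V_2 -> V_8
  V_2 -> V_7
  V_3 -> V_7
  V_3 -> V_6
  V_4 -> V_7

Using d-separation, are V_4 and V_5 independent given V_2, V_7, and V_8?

No — V_4 and V_5 are not d-separated given {V_2, V_7, V_8}.

There are 6 undirected paths between V_4 and V_5; checking each against the conditioning set {V_2, V_7, V_8}:
Path 1: V_4 → V_7 ← V_1 → V_5
  V_7 is a collider and V_7 is conditioned on, which opens it; V_1 is a fork and V_1 is not conditioned on — no node blocks this path, so it is active.
Path 2: V_4 ← V_1 → V_5
  V_1 is a fork and V_1 is not conditioned on — no node blocks this path, so it is active.
Path 3: V_4 → V_8 ← V_0 → V_3 → V_7 ← V_1 → V_5
  V_8 is a collider and V_8 is conditioned on, which opens it; V_0 is a fork and V_0 is not conditioned on; V_3 is a chain and V_3 is not conditioned on; V_7 is a collider and V_7 is conditioned on, which opens it; V_1 is a fork and V_1 is not conditioned on — no node blocks this path, so it is active.
Path 4: V_4 → V_8 ← V_2 → V_7 ← V_1 → V_5
  V_2 is a fork here and V_2 is conditioned on, so the path is blocked at V_2.
Path 5: V_4 ← V_2 → V_7 ← V_1 → V_5
  V_2 is a fork here and V_2 is conditioned on, so the path is blocked at V_2.
Path 6: V_4 ← V_2 → V_8 ← V_0 → V_3 → V_7 ← V_1 → V_5
  V_2 is a fork here and V_2 is conditioned on, so the path is blocked at V_2.
Because an active path exists, V_4 and V_5 are not d-separated.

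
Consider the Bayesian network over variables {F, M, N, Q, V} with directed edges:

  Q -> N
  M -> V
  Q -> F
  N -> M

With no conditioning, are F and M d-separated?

Only one path connects F and M:
  1. F ← Q → N → M — Q:fork[open]; N:chain[open] ⇒ active
Because an active path exists, F and M are not d-separated.

No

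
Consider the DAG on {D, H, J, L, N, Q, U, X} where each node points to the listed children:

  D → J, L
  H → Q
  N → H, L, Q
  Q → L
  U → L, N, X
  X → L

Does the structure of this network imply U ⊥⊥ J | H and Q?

Enumerating the 5 paths from U to J and testing each for blocking by {H, Q}:
  1. U → L ← D → J — L:collider[blocks]; D:fork[open] ⇒ blocked
  2. U → X → L ← D → J — X:chain[open]; L:collider[blocks]; D:fork[open] ⇒ blocked
  3. U → N → Q → L ← D → J — N:chain[open]; Q:chain[blocks]; L:collider[blocks]; D:fork[open] ⇒ blocked
  4. U → N → L ← D → J — N:chain[open]; L:collider[blocks]; D:fork[open] ⇒ blocked
  5. U → N → H → Q → L ← D → J — N:chain[open]; H:chain[blocks]; Q:chain[blocks]; L:collider[blocks]; D:fork[open] ⇒ blocked
Since every path is blocked, d-separation holds.

Yes — U and J are d-separated given {H, Q}.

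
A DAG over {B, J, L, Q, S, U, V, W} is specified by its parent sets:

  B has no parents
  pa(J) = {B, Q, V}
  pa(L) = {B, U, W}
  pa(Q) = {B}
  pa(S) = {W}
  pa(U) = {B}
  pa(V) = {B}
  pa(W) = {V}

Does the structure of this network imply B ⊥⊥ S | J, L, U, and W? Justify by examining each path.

Yes — B and S are d-separated given {J, L, U, W}.

Enumerating the 5 paths from B to S and testing each for blocking by {J, L, U, W}:
  1. B → Q → J ← V → W → S — Q:chain[open]; J:collider[open]; V:fork[open]; W:chain[blocks] ⇒ blocked
  2. B → V → W → S — V:chain[open]; W:chain[blocks] ⇒ blocked
  3. B → U → L ← W → S — U:chain[blocks]; L:collider[open]; W:fork[blocks] ⇒ blocked
  4. B → L ← W → S — L:collider[open]; W:fork[blocks] ⇒ blocked
  5. B → J ← V → W → S — J:collider[open]; V:fork[open]; W:chain[blocks] ⇒ blocked
All paths are blocked; B ⊥ S | {J, L, U, W} holds.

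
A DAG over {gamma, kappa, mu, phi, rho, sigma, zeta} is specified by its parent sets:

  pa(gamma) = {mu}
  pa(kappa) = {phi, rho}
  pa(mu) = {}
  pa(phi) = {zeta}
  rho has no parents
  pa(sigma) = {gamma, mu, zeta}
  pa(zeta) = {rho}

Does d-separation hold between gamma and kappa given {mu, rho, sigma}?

Enumerating the 4 paths from gamma to kappa and testing each for blocking by {mu, rho, sigma}:
Path 1: gamma ← mu → sigma ← zeta ← rho → kappa
  mu is a fork here and mu is conditioned on, so the path is blocked at mu.
Path 2: gamma ← mu → sigma ← zeta → phi → kappa
  mu is a fork here and mu is conditioned on, so the path is blocked at mu.
Path 3: gamma → sigma ← zeta ← rho → kappa
  rho is a fork here and rho is conditioned on, so the path is blocked at rho.
Path 4: gamma → sigma ← zeta → phi → kappa
  sigma is a collider and sigma is conditioned on, which opens it; zeta is a fork and zeta is not conditioned on; phi is a chain and phi is not conditioned on — no node blocks this path, so it is active.
Because an active path exists, gamma and kappa are not d-separated.

No — gamma and kappa are not d-separated given {mu, rho, sigma}.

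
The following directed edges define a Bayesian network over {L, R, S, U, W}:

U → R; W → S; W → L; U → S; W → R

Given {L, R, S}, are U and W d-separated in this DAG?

No — U and W are not d-separated given {L, R, S}.

There are 2 undirected paths between U and W; checking each against the conditioning set {L, R, S}:
Path 1: U → R ← W
  R is a collider and R is conditioned on, which opens it — no node blocks this path, so it is active.
Path 2: U → S ← W
  S is a collider and S is conditioned on, which opens it — no node blocks this path, so it is active.
At least one path is unblocked, so d-separation fails.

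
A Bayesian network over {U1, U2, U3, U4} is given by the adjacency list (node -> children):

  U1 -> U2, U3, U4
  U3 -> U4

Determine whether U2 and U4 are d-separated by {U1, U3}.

Enumerating the 2 paths from U2 to U4 and testing each for blocking by {U1, U3}:
Path 1: U2 ← U1 → U3 → U4
  U1 is a fork here and U1 is conditioned on, so the path is blocked at U1.
Path 2: U2 ← U1 → U4
  U1 is a fork here and U1 is conditioned on, so the path is blocked at U1.
Every path is blocked, so U2 and U4 are d-separated given {U1, U3}.

Yes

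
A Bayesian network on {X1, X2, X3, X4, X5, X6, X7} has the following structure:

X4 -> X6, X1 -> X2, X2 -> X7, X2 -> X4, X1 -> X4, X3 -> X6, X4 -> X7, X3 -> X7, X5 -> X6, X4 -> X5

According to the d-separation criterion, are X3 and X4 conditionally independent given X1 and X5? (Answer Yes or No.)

Yes — X3 and X4 are d-separated given {X1, X5}.

5 paths connect X3 and X4; each must be blocked for d-separation to hold:
  1. X3 → X7 ← X4 — X7:collider[blocks] ⇒ blocked
  2. X3 → X7 ← X2 → X4 — X7:collider[blocks]; X2:fork[open] ⇒ blocked
  3. X3 → X7 ← X2 ← X1 → X4 — X7:collider[blocks]; X2:chain[open]; X1:fork[blocks] ⇒ blocked
  4. X3 → X6 ← X4 — X6:collider[blocks] ⇒ blocked
  5. X3 → X6 ← X5 ← X4 — X6:collider[blocks]; X5:chain[blocks] ⇒ blocked
Since every path is blocked, d-separation holds.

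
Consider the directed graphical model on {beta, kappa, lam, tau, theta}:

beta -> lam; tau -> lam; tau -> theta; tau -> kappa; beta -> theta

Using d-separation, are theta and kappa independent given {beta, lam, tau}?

Yes

Enumerating the 2 paths from theta to kappa and testing each for blocking by {beta, lam, tau}:
  1. theta ← beta → lam ← tau → kappa — beta:fork[blocks]; lam:collider[open]; tau:fork[blocks] ⇒ blocked
  2. theta ← tau → kappa — tau:fork[blocks] ⇒ blocked
Since every path is blocked, d-separation holds.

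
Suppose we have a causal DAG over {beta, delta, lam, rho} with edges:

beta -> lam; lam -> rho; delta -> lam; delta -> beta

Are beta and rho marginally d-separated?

There are 2 undirected paths between beta and rho; checking each against the conditioning set ∅:
  1. beta → lam → rho — lam:chain[open] ⇒ active
  2. beta ← delta → lam → rho — delta:fork[open]; lam:chain[open] ⇒ active
Since the path beta → lam → rho is active, beta and rho are not d-separated given ∅.

No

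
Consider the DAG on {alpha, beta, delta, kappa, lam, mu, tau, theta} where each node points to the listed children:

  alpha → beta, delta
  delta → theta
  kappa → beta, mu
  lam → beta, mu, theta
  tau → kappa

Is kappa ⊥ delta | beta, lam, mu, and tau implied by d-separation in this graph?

No — kappa and delta are not d-separated given {beta, lam, mu, tau}.

Enumerating the 4 paths from kappa to delta and testing each for blocking by {beta, lam, mu, tau}:
  1. kappa → mu ← lam → theta ← delta — mu:collider[open]; lam:fork[blocks]; theta:collider[blocks] ⇒ blocked
  2. kappa → mu ← lam → beta ← alpha → delta — mu:collider[open]; lam:fork[blocks]; beta:collider[open]; alpha:fork[open] ⇒ blocked
  3. kappa → beta ← alpha → delta — beta:collider[open]; alpha:fork[open] ⇒ active
  4. kappa → beta ← lam → theta ← delta — beta:collider[open]; lam:fork[blocks]; theta:collider[blocks] ⇒ blocked
Because an active path exists, kappa and delta are not d-separated.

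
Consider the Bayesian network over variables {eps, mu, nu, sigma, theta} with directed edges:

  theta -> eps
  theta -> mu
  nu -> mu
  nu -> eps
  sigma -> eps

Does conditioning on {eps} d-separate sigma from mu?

No

Enumerating the 2 paths from sigma to mu and testing each for blocking by {eps}:
Path 1: sigma → eps ← nu → mu
  eps is a collider and eps is conditioned on, which opens it; nu is a fork and nu is not conditioned on — no node blocks this path, so it is active.
Path 2: sigma → eps ← theta → mu
  eps is a collider and eps is conditioned on, which opens it; theta is a fork and theta is not conditioned on — no node blocks this path, so it is active.
Since the path sigma → eps ← nu → mu is active, sigma and mu are not d-separated given {eps}.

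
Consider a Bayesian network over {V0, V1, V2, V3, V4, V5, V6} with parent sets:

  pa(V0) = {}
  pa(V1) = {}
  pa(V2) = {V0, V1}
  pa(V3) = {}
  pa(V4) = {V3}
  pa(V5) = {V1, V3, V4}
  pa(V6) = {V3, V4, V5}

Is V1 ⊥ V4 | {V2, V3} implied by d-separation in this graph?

Enumerating the 5 paths from V1 to V4 and testing each for blocking by {V2, V3}:
Path 1: V1 → V5 ← V3 → V6 ← V4
  V5 is a collider here and neither V5 nor any of its descendants is conditioned on, so the collider stays closed — the path is blocked at V5.
Path 2: V1 → V5 ← V3 → V4
  V5 is a collider here and neither V5 nor any of its descendants is conditioned on, so the collider stays closed — the path is blocked at V5.
Path 3: V1 → V5 → V6 ← V3 → V4
  V6 is a collider here and neither V6 nor any of its descendants is conditioned on, so the collider stays closed — the path is blocked at V6.
Path 4: V1 → V5 → V6 ← V4
  V6 is a collider here and neither V6 nor any of its descendants is conditioned on, so the collider stays closed — the path is blocked at V6.
Path 5: V1 → V5 ← V4
  V5 is a collider here and neither V5 nor any of its descendants is conditioned on, so the collider stays closed — the path is blocked at V5.
Since every path is blocked, d-separation holds.

Yes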